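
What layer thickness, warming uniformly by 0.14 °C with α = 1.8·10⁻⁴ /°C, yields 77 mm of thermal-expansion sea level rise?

H ≈ 3100 m

H = Δh/(αΔT) = 0.077 / (1.8×10⁻⁴ × 0.14) ≈ 3056 m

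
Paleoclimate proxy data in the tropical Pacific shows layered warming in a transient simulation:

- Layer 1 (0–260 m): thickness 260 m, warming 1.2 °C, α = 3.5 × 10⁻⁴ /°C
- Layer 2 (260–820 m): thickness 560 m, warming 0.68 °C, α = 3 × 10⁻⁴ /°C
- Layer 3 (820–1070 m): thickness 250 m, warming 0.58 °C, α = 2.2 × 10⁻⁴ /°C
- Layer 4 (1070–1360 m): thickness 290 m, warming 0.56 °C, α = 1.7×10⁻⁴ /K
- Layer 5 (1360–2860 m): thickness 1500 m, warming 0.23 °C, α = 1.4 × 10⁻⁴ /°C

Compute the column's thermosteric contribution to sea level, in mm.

0–260 m: 1.2 × 260 × 3.5×10⁻⁴ = 0.10920 m
Layer 2: 560 × 3×10⁻⁴ × 0.68 = 0.11424 m
2.2×10⁻⁴ × 250 × 0.58 = 0.03190 m
Layer 4: 1.7×10⁻⁴ × 290 × 0.56 = 0.027608 m
Layer 5: 1.4×10⁻⁴ × 1500 × 0.23 = 0.04830 m
Δh = 0.10920 + 0.11424 + 0.03190 + 0.027608 + 0.04830 = 0.331248 m

Δh = 331 mm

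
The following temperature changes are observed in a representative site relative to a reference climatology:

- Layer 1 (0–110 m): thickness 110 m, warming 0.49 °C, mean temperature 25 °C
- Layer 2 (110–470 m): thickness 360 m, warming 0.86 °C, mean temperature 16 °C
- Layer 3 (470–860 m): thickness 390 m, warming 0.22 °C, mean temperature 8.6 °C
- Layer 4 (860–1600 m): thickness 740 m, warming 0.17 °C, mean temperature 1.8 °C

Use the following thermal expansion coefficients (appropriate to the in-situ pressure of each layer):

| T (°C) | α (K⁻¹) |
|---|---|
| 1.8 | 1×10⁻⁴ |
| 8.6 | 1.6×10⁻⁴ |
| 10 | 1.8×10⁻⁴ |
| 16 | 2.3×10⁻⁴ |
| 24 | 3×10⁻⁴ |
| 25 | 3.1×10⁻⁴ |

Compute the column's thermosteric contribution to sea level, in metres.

about 0.114 m

Layer 1 at 25 °C → α = 3.1×10⁻⁴ K⁻¹
Layer 2 at 16 °C → α = 2.3×10⁻⁴ K⁻¹
Layer 3 at 8.6 °C → α = 1.6×10⁻⁴ K⁻¹
Layer 4 at 1.8 °C → α = 1×10⁻⁴ K⁻¹
Layer 1: 3.1×10⁻⁴ × 0.49 × 110 = 0.016709 m
110–470 m: 2.3×10⁻⁴ × 360 × 0.86 = 0.071208 m
Layer 3: 390 × 0.22 × 1.6×10⁻⁴ = 0.013728 m
860–1600 m: 740 × 0.17 × 1×10⁻⁴ = 0.01258 m
Δh = 0.016709 + 0.071208 + 0.013728 + 0.01258 = 0.114225 m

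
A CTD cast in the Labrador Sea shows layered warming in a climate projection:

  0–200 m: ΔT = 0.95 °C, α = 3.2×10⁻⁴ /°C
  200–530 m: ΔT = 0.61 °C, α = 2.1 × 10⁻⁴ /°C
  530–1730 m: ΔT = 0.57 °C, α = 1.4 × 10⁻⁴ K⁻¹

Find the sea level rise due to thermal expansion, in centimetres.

Δh = 19.9 cm

0–200 m: 200 × 3.2×10⁻⁴ × 0.95 = 0.06080 m
2.1×10⁻⁴ × 0.61 × 330 = 0.042273 m
1.4×10⁻⁴ × 1200 × 0.57 = 0.09576 m
Δh = 0.06080 + 0.042273 + 0.09576 = 0.198833 m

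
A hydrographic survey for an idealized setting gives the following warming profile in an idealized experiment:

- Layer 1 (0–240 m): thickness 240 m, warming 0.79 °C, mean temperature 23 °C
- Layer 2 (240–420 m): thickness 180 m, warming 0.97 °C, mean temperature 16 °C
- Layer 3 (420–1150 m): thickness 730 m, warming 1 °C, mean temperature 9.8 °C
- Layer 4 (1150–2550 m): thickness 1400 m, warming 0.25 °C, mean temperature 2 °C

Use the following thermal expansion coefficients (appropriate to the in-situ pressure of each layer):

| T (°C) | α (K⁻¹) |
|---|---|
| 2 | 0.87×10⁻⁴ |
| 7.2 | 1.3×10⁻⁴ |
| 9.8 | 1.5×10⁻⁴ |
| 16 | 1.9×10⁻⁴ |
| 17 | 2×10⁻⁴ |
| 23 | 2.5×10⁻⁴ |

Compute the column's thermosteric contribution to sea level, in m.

Δh = 0.22 m

Layer 1 at 23 °C → α = 2.5×10⁻⁴ K⁻¹
Layer 2 at 16 °C → α = 1.9×10⁻⁴ K⁻¹
Layer 3 at 9.8 °C → α = 1.5×10⁻⁴ K⁻¹
Layer 4 at 2 °C → α = 0.87×10⁻⁴ K⁻¹
Layer 1: 2.5×10⁻⁴ × 240 × 0.79 = 0.04740 m
Layer 2: 0.97 × 180 × 1.9×10⁻⁴ = 0.033174 m
Layer 3: 730 × 1.5×10⁻⁴ × 1 = 0.10950 m
1150–2550 m: 1400 × 0.25 × 0.87×10⁻⁴ = 0.03045 m
Δh = 0.04740 + 0.033174 + 0.10950 + 0.03045 = 0.220524 m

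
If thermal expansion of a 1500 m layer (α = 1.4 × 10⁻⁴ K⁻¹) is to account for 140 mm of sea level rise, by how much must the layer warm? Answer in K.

ΔT = Δh/(αH) = 0.14 / (1.4×10⁻⁴ × 1500) ≈ 0.6667 K

0.667 K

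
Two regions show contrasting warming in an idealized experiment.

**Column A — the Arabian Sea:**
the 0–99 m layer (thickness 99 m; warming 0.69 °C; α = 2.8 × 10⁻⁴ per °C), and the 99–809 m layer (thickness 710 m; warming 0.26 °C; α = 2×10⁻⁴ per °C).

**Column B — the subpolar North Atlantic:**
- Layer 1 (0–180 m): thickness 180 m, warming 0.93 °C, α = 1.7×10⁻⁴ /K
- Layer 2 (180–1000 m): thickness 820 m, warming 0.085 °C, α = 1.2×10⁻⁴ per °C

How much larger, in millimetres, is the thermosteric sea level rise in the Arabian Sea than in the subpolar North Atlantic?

A 0–99 m: 2.8×10⁻⁴ × 99 × 0.69 = 0.0191268 m
A Layer 2: 0.26 × 710 × 2×10⁻⁴ = 0.03692 m
A total: 0.0560468 m
B 0.93 × 180 × 1.7×10⁻⁴ = 0.028458 m
B 0.085 × 820 × 1.2×10⁻⁴ = 0.008364 m
B total: 0.036822 m
Difference: 0.0560468 − 0.036822 = 0.0192248 m

19 mm larger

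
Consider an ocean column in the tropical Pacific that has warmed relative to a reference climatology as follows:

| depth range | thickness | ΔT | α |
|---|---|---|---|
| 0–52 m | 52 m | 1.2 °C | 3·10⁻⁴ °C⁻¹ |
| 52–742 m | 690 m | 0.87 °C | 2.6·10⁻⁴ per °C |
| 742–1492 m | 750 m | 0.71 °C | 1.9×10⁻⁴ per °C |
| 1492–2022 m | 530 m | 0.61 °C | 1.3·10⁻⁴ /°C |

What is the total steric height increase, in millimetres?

Δh ≈ 318 mm

Layer 1: 1.2 × 3×10⁻⁴ × 52 = 0.01872 m
2.6×10⁻⁴ × 0.87 × 690 = 0.156078 m
742–1492 m: 1.9×10⁻⁴ × 750 × 0.71 = 0.101175 m
530 × 0.61 × 1.3×10⁻⁴ = 0.042029 m
Δh = 0.01872 + 0.156078 + 0.101175 + 0.042029 = 0.318002 m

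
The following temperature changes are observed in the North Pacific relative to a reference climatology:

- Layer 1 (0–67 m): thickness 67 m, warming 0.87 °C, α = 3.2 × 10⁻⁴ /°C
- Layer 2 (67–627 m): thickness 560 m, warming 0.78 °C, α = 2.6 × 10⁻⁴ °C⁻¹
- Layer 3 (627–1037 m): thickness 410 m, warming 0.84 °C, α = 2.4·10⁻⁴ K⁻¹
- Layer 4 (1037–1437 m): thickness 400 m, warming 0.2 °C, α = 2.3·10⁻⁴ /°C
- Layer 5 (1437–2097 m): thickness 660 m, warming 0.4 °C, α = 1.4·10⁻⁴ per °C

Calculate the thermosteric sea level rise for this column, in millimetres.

0.87 × 67 × 3.2×10⁻⁴ = 0.0186528 m
Layer 2: 0.78 × 2.6×10⁻⁴ × 560 = 0.113568 m
627–1037 m: 410 × 0.84 × 2.4×10⁻⁴ = 0.082656 m
1037–1437 m: 400 × 2.3×10⁻⁴ × 0.2 = 0.01840 m
0.4 × 660 × 1.4×10⁻⁴ = 0.03696 m
Δh = 0.0186528 + 0.113568 + 0.082656 + 0.01840 + 0.03696 = 0.2702368 m ≈ 270 mm

Δh = 270 mm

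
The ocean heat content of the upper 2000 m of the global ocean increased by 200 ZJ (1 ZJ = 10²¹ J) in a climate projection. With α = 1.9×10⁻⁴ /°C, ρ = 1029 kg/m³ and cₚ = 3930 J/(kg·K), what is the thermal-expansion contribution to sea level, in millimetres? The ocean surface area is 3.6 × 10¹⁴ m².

26.1 mm

Per unit area: Q = 200×10²¹ / (3.6×10¹⁴) ≈ 5.556×10⁸ J/m²
Δh = αQ/(ρcₚ) = 1.9×10⁻⁴ × 5.556×10⁸ / (1029 × 3930) ≈ 0.026104 m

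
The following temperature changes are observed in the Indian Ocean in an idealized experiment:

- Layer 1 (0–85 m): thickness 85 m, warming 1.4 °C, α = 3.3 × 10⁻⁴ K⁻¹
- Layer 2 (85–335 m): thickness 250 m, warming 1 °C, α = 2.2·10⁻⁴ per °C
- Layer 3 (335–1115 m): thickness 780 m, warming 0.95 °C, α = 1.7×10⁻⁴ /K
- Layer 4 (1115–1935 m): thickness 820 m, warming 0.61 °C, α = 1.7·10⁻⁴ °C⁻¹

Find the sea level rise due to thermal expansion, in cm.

31 cm

1.4 × 3.3×10⁻⁴ × 85 = 0.03927 m
2.2×10⁻⁴ × 250 × 1 = 0.05500 m
335–1115 m: 1.7×10⁻⁴ × 0.95 × 780 = 0.12597 m
Layer 4: 0.61 × 1.7×10⁻⁴ × 820 = 0.085034 m
Δh = 0.03927 + 0.05500 + 0.12597 + 0.085034 = 0.305274 m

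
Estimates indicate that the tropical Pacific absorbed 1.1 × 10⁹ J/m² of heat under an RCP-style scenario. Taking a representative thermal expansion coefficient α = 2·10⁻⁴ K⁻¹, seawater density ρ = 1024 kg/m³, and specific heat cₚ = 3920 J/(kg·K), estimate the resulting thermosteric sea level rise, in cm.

Δh = αQ/(ρcₚ) = 2×10⁻⁴ × 1.1×10⁹ / (1024 × 3920) ≈ 0.054807 m

about 5.48 cm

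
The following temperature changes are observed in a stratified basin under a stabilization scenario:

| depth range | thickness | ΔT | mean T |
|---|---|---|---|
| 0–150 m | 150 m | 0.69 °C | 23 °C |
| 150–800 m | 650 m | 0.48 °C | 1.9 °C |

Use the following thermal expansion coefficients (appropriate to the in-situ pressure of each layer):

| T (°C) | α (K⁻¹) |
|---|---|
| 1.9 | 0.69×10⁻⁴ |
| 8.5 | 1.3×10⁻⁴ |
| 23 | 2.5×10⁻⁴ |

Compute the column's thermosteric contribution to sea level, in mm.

Layer 1 at 23 °C → α = 2.5×10⁻⁴ K⁻¹
Layer 2 at 1.9 °C → α = 0.69×10⁻⁴ K⁻¹
0–150 m: 150 × 2.5×10⁻⁴ × 0.69 = 0.025875 m
Layer 2: 650 × 0.69×10⁻⁴ × 0.48 = 0.021528 m
Δh = 0.025875 + 0.021528 = 0.047403 m

Δh ≈ 47 mm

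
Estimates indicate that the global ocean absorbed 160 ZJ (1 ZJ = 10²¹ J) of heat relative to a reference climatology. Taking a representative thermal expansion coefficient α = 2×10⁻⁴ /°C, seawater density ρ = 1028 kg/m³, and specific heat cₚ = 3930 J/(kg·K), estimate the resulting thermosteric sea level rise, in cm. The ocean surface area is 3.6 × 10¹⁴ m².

Per unit area: Q = 160×10²¹ / (3.6×10¹⁴) ≈ 4.444×10⁸ J/m²
Δh = αQ/(ρcₚ) = 2×10⁻⁴ × 4.444×10⁸ / (1028 × 3930) ≈ 0.02200 m

2.2 cm of thermosteric rise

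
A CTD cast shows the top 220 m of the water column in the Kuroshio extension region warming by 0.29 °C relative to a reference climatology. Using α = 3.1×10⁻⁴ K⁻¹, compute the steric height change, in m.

Δh = αΔT·H = 3.1×10⁻⁴ × 0.29 × 220 = 0.019778 m

0.0198 m of thermosteric rise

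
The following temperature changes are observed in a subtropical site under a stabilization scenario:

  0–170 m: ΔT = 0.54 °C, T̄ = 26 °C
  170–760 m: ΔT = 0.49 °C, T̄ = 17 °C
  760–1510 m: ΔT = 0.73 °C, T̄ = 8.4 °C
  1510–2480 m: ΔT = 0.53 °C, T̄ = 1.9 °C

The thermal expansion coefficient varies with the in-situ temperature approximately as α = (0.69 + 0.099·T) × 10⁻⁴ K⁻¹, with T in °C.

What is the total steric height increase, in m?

Layer 1: α = (0.69 + 0.099×26)×10⁻⁴ = 3.264×10⁻⁴ K⁻¹
Layer 2: α = (0.69 + 0.099×17)×10⁻⁴ = 2.373×10⁻⁴ K⁻¹
Layer 3: α = (0.69 + 0.099×8.4)×10⁻⁴ = 1.5216×10⁻⁴ K⁻¹
Layer 4: α = (0.69 + 0.099×1.9)×10⁻⁴ = 0.8781×10⁻⁴ K⁻¹
0–170 m: 170 × 3.264×10⁻⁴ × 0.54 = 0.02996352 m
0.49 × 2.373×10⁻⁴ × 590 = 0.06860343 m
760–1510 m: 1.5216×10⁻⁴ × 0.73 × 750 = 0.0833076 m
Layer 4: 0.8781×10⁻⁴ × 970 × 0.53 = 0.045143121 m
Δh = 0.02996352 + 0.06860343 + 0.0833076 + 0.045143121 = 0.227017671 m

0.227 m of thermosteric rise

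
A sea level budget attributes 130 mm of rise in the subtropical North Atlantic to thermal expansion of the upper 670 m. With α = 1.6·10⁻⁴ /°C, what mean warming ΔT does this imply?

about 1.2 °C

ΔT = Δh/(αH) = 0.13 / (1.6×10⁻⁴ × 670) ≈ 1.213 °C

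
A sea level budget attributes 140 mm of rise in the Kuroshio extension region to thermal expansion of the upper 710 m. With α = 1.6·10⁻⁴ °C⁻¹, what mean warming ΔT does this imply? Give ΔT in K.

1.23 K

ΔT = Δh/(αH) = 0.14 / (1.6×10⁻⁴ × 710) ≈ 1.232 K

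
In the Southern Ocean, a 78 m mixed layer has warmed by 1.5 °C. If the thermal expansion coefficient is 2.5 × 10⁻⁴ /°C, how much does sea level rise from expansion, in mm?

Δh = αΔT·H = 2.5×10⁻⁴ × 1.5 × 78 = 0.02925 m

29.3 mm of thermosteric rise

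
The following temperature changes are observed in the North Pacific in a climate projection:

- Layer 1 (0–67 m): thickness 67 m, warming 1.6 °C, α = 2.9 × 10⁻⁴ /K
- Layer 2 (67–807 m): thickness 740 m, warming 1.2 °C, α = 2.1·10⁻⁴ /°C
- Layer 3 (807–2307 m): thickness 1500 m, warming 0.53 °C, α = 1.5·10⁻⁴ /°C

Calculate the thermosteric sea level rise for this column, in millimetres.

Δh ≈ 337 mm

2.9×10⁻⁴ × 1.6 × 67 = 0.031088 m
67–807 m: 2.1×10⁻⁴ × 740 × 1.2 = 0.18648 m
Layer 3: 1.5×10⁻⁴ × 0.53 × 1500 = 0.11925 m
Δh = 0.031088 + 0.18648 + 0.11925 = 0.336818 m ≈ 337 mm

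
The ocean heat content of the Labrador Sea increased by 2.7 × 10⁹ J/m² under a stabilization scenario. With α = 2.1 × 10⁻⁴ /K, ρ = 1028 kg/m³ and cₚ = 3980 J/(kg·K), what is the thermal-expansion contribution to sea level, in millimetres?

139 mm of thermosteric rise

Δh = αQ/(ρcₚ) = 2.1×10⁻⁴ × 2.7×10⁹ / (1028 × 3980) ≈ 0.13858 m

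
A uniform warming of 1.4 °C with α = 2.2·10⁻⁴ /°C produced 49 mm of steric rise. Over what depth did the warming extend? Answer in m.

H = Δh/(αΔT) = 0.049 / (2.2×10⁻⁴ × 1.4) ≈ 159.1 m

H ≈ 159 m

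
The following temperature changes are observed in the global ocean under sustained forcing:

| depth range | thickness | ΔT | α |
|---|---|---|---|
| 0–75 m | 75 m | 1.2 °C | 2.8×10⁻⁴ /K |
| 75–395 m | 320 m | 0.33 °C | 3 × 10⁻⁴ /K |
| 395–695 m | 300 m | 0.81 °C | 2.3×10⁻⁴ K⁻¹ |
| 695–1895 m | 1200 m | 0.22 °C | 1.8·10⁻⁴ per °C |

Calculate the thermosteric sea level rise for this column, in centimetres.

Layer 1: 2.8×10⁻⁴ × 1.2 × 75 = 0.02520 m
320 × 3×10⁻⁴ × 0.33 = 0.03168 m
300 × 2.3×10⁻⁴ × 0.81 = 0.05589 m
695–1895 m: 1200 × 1.8×10⁻⁴ × 0.22 = 0.04752 m
Δh = 0.02520 + 0.03168 + 0.05589 + 0.04752 = 0.16029 m

16 cm of thermosteric rise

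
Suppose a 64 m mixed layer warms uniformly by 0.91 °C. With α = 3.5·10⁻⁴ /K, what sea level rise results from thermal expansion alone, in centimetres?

Δh = αΔT·H = 3.5×10⁻⁴ × 0.91 × 64 = 0.020384 m

2.04 cm of thermosteric rise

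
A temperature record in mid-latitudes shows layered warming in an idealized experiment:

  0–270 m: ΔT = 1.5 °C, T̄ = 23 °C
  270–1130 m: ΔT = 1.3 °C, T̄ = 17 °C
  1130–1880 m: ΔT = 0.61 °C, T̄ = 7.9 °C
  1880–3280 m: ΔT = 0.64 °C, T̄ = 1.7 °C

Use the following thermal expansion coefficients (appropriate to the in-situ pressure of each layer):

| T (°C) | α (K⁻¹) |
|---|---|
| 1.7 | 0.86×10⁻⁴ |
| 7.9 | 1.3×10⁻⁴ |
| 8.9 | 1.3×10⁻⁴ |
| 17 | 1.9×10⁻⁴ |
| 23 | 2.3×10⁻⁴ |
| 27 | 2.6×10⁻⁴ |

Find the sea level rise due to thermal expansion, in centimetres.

Layer 1 at 23 °C → α = 2.3×10⁻⁴ K⁻¹
Layer 2 at 17 °C → α = 1.9×10⁻⁴ K⁻¹
Layer 3 at 7.9 °C → α = 1.3×10⁻⁴ K⁻¹
Layer 4 at 1.7 °C → α = 0.86×10⁻⁴ K⁻¹
2.3×10⁻⁴ × 1.5 × 270 = 0.09315 m
1.3 × 1.9×10⁻⁴ × 860 = 0.21242 m
0.61 × 750 × 1.3×10⁻⁴ = 0.059475 m
1880–3280 m: 0.64 × 1400 × 0.86×10⁻⁴ = 0.077056 m
Δh = 0.09315 + 0.21242 + 0.059475 + 0.077056 = 0.442101 m ≈ 44.2 cm

44.2 cm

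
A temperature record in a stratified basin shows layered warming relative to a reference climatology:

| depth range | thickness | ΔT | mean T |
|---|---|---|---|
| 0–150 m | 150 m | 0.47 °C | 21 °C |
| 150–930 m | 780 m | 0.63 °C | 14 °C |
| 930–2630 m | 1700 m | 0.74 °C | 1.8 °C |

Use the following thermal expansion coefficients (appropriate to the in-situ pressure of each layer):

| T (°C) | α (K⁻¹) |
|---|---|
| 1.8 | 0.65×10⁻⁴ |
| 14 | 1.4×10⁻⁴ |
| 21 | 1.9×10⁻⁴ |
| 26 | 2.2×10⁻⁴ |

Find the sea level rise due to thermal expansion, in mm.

Layer 1 at 21 °C → α = 1.9×10⁻⁴ K⁻¹
Layer 2 at 14 °C → α = 1.4×10⁻⁴ K⁻¹
Layer 3 at 1.8 °C → α = 0.65×10⁻⁴ K⁻¹
0–150 m: 0.47 × 150 × 1.9×10⁻⁴ = 0.013395 m
150–930 m: 0.63 × 780 × 1.4×10⁻⁴ = 0.068796 m
Layer 3: 1700 × 0.65×10⁻⁴ × 0.74 = 0.08177 m
Δh = 0.013395 + 0.068796 + 0.08177 = 0.163961 m

Δh = 164 mm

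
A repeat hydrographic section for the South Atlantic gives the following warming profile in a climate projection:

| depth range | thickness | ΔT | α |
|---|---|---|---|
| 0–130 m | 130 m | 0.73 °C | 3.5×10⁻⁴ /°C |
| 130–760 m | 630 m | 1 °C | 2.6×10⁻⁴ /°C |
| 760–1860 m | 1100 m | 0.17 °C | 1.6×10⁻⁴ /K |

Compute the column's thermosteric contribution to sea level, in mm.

130 × 0.73 × 3.5×10⁻⁴ = 0.033215 m
130–760 m: 1 × 2.6×10⁻⁴ × 630 = 0.16380 m
760–1860 m: 1100 × 0.17 × 1.6×10⁻⁴ = 0.02992 m
Δh = 0.033215 + 0.16380 + 0.02992 = 0.226935 m

227 mm of thermosteric rise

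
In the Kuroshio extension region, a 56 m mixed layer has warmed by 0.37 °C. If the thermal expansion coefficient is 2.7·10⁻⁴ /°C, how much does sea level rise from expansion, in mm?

5.59 mm

Δh = αΔT·H = 2.7×10⁻⁴ × 0.37 × 56 = 0.0055944 m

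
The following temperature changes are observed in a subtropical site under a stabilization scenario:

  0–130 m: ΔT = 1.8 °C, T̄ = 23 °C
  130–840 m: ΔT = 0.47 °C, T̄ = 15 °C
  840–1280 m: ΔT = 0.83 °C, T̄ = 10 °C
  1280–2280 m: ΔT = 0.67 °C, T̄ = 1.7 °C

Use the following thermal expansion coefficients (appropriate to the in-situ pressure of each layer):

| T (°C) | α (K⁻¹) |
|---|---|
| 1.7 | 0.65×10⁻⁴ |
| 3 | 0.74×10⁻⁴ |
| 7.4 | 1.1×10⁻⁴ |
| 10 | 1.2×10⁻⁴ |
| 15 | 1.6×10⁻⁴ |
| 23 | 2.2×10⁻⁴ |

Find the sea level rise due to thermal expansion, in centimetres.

19 cm of thermosteric rise

Layer 1 at 23 °C → α = 2.2×10⁻⁴ K⁻¹
Layer 2 at 15 °C → α = 1.6×10⁻⁴ K⁻¹
Layer 3 at 10 °C → α = 1.2×10⁻⁴ K⁻¹
Layer 4 at 1.7 °C → α = 0.65×10⁻⁴ K⁻¹
Layer 1: 130 × 1.8 × 2.2×10⁻⁴ = 0.05148 m
Layer 2: 0.47 × 1.6×10⁻⁴ × 710 = 0.053392 m
0.83 × 1.2×10⁻⁴ × 440 = 0.043824 m
1280–2280 m: 0.67 × 0.65×10⁻⁴ × 1000 = 0.04355 m
Δh = 0.05148 + 0.053392 + 0.043824 + 0.04355 = 0.192246 m ≈ 19 cm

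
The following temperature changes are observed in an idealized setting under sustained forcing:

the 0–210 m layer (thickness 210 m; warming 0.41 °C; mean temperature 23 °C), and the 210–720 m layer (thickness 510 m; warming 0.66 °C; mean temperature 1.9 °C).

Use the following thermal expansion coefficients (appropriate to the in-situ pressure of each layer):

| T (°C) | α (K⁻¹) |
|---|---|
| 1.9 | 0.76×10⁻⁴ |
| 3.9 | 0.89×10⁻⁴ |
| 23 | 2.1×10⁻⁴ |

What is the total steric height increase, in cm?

about 4.37 cm

Layer 1 at 23 °C → α = 2.1×10⁻⁴ K⁻¹
Layer 2 at 1.9 °C → α = 0.76×10⁻⁴ K⁻¹
Layer 1: 2.1×10⁻⁴ × 210 × 0.41 = 0.018081 m
210–720 m: 0.66 × 0.76×10⁻⁴ × 510 = 0.0255816 m
Δh = 0.018081 + 0.0255816 = 0.0436626 m ≈ 4.37 cm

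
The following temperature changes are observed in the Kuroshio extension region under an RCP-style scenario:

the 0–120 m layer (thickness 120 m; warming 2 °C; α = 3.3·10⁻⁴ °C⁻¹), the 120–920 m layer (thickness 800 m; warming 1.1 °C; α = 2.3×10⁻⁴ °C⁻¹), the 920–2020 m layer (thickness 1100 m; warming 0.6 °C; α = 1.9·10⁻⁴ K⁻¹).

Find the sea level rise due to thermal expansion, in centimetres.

Δh = 40.7 cm

Layer 1: 2 × 120 × 3.3×10⁻⁴ = 0.07920 m
Layer 2: 2.3×10⁻⁴ × 800 × 1.1 = 0.20240 m
Layer 3: 0.6 × 1.9×10⁻⁴ × 1100 = 0.12540 m
Δh = 0.07920 + 0.20240 + 0.12540 = 0.40700 m ≈ 40.7 cm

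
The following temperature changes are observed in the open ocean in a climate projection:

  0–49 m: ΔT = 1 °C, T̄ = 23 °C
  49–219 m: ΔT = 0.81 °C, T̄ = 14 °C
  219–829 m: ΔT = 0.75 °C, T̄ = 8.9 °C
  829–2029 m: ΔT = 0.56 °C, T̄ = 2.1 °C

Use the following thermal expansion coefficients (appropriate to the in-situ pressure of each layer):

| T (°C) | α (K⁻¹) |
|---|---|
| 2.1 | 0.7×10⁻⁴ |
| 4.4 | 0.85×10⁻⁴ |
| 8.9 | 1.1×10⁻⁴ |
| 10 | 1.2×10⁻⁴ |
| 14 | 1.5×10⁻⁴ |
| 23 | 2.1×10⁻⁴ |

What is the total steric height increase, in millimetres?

about 130 mm

Layer 1 at 23 °C → α = 2.1×10⁻⁴ K⁻¹
Layer 2 at 14 °C → α = 1.5×10⁻⁴ K⁻¹
Layer 3 at 8.9 °C → α = 1.1×10⁻⁴ K⁻¹
Layer 4 at 2.1 °C → α = 0.7×10⁻⁴ K⁻¹
0–49 m: 49 × 1 × 2.1×10⁻⁴ = 0.01029 m
Layer 2: 170 × 0.81 × 1.5×10⁻⁴ = 0.020655 m
0.75 × 1.1×10⁻⁴ × 610 = 0.050325 m
Layer 4: 1200 × 0.7×10⁻⁴ × 0.56 = 0.04704 m
Δh = 0.01029 + 0.020655 + 0.050325 + 0.04704 = 0.12831 m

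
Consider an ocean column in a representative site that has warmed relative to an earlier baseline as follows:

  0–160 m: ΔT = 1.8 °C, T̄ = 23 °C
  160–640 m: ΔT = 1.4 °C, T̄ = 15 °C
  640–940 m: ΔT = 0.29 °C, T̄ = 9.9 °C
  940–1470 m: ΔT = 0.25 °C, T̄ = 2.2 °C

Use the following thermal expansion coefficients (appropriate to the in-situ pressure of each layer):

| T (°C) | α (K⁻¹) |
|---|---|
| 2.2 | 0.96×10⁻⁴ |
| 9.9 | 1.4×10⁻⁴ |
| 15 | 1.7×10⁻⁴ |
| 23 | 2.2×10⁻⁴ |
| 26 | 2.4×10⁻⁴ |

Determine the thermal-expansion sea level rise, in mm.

Δh = 203 mm

Layer 1 at 23 °C → α = 2.2×10⁻⁴ K⁻¹
Layer 2 at 15 °C → α = 1.7×10⁻⁴ K⁻¹
Layer 3 at 9.9 °C → α = 1.4×10⁻⁴ K⁻¹
Layer 4 at 2.2 °C → α = 0.96×10⁻⁴ K⁻¹
1.8 × 160 × 2.2×10⁻⁴ = 0.06336 m
480 × 1.7×10⁻⁴ × 1.4 = 0.11424 m
640–940 m: 1.4×10⁻⁴ × 300 × 0.29 = 0.01218 m
940–1470 m: 530 × 0.25 × 0.96×10⁻⁴ = 0.01272 m
Δh = 0.06336 + 0.11424 + 0.01218 + 0.01272 = 0.20250 m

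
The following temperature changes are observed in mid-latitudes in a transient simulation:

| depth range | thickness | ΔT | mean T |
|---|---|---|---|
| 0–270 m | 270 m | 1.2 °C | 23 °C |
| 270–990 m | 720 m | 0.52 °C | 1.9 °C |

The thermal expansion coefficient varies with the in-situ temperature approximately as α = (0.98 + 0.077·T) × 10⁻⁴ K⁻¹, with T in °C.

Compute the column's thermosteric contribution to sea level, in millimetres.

about 130 mm

Layer 1: α = (0.98 + 0.077×23)×10⁻⁴ = 2.751×10⁻⁴ K⁻¹
Layer 2: α = (0.98 + 0.077×1.9)×10⁻⁴ = 1.1263×10⁻⁴ K⁻¹
Layer 1: 2.751×10⁻⁴ × 1.2 × 270 = 0.0891324 m
Layer 2: 720 × 1.1263×10⁻⁴ × 0.52 = 0.042168672 m
Δh = 0.0891324 + 0.042168672 = 0.131301072 m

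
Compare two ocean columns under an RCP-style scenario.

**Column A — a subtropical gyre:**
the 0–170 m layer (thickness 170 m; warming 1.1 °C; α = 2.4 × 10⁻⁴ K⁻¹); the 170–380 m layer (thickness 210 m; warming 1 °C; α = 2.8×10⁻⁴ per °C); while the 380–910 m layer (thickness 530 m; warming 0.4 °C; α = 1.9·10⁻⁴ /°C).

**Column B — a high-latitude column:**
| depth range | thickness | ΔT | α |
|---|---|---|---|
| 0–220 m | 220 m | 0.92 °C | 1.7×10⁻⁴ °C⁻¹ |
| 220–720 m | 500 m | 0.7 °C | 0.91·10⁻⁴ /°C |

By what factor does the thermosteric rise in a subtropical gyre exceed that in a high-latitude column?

A 1.1 × 170 × 2.4×10⁻⁴ = 0.04488 m
A 170–380 m: 1 × 210 × 2.8×10⁻⁴ = 0.05880 m
A 530 × 0.4 × 1.9×10⁻⁴ = 0.04028 m
A total: 0.14396 m
B 0–220 m: 220 × 1.7×10⁻⁴ × 0.92 = 0.034408 m
B 0.91×10⁻⁴ × 0.7 × 500 = 0.03185 m
B total: 0.066258 m
Ratio: 0.14396 / 0.066258 ≈ 2.173

2.17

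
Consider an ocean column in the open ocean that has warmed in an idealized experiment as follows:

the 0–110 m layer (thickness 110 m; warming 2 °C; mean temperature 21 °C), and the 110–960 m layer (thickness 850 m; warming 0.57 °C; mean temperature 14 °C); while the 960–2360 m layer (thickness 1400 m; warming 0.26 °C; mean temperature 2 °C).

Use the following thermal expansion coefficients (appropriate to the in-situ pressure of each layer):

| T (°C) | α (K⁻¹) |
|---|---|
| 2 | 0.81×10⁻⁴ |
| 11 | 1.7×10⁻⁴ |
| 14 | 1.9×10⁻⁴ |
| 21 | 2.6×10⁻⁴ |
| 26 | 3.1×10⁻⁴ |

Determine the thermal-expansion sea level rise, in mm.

Layer 1 at 21 °C → α = 2.6×10⁻⁴ K⁻¹
Layer 2 at 14 °C → α = 1.9×10⁻⁴ K⁻¹
Layer 3 at 2 °C → α = 0.81×10⁻⁴ K⁻¹
0–110 m: 2 × 2.6×10⁻⁴ × 110 = 0.05720 m
1.9×10⁻⁴ × 850 × 0.57 = 0.092055 m
1400 × 0.26 × 0.81×10⁻⁴ = 0.029484 m
Δh = 0.05720 + 0.092055 + 0.029484 = 0.178739 m

about 179 mm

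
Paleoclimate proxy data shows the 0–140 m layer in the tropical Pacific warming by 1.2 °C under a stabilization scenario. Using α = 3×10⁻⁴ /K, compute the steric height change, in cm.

5.04 cm

Δh = αΔT·H = 3×10⁻⁴ × 1.2 × 140 = 0.05040 m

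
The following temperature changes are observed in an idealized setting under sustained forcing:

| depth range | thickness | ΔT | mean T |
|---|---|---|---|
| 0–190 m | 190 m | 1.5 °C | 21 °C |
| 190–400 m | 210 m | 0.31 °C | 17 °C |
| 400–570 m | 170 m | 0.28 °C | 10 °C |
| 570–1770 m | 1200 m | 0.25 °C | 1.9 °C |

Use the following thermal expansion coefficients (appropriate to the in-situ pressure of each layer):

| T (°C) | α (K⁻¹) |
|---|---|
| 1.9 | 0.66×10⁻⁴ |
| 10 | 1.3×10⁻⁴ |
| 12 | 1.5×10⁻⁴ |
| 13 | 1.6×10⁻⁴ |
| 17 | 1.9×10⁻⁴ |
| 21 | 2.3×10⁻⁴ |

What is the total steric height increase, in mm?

Layer 1 at 21 °C → α = 2.3×10⁻⁴ K⁻¹
Layer 2 at 17 °C → α = 1.9×10⁻⁴ K⁻¹
Layer 3 at 10 °C → α = 1.3×10⁻⁴ K⁻¹
Layer 4 at 1.9 °C → α = 0.66×10⁻⁴ K⁻¹
0–190 m: 2.3×10⁻⁴ × 190 × 1.5 = 0.06555 m
1.9×10⁻⁴ × 0.31 × 210 = 0.012369 m
400–570 m: 170 × 1.3×10⁻⁴ × 0.28 = 0.006188 m
Layer 4: 1200 × 0.66×10⁻⁴ × 0.25 = 0.01980 m
Δh = 0.06555 + 0.012369 + 0.006188 + 0.01980 = 0.103907 m ≈ 104 mm

104 mm of thermosteric rise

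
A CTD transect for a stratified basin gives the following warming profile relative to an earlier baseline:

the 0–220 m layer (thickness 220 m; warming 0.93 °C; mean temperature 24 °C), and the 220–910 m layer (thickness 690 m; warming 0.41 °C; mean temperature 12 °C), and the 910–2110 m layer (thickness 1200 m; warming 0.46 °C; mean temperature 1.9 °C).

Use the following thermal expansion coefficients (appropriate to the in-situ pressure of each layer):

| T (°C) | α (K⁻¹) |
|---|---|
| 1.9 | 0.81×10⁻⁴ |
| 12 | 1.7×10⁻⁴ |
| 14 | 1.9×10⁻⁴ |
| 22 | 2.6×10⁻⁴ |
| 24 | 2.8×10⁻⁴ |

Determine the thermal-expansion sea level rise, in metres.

Δh = 0.150 m

Layer 1 at 24 °C → α = 2.8×10⁻⁴ K⁻¹
Layer 2 at 12 °C → α = 1.7×10⁻⁴ K⁻¹
Layer 3 at 1.9 °C → α = 0.81×10⁻⁴ K⁻¹
2.8×10⁻⁴ × 220 × 0.93 = 0.057288 m
220–910 m: 1.7×10⁻⁴ × 690 × 0.41 = 0.048093 m
910–2110 m: 0.46 × 0.81×10⁻⁴ × 1200 = 0.044712 m
Δh = 0.057288 + 0.048093 + 0.044712 = 0.150093 m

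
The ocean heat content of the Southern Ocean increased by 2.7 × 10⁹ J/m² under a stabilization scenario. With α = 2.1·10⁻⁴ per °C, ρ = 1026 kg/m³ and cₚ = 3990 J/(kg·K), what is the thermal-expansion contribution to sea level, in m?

Δh = αQ/(ρcₚ) = 2.1×10⁻⁴ × 2.7×10⁹ / (1026 × 3990) ≈ 0.13850 m

0.139 m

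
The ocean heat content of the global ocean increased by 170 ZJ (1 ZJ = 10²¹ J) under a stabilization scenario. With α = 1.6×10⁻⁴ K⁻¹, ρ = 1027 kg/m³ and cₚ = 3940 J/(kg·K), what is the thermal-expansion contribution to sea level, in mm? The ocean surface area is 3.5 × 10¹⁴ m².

19 mm of thermosteric rise

Per unit area: Q = 170×10²¹ / (3.5×10¹⁴) ≈ 4.857×10⁸ J/m²
Δh = αQ/(ρcₚ) = 1.6×10⁻⁴ × 4.857×10⁸ / (1027 × 3940) ≈ 0.019205 m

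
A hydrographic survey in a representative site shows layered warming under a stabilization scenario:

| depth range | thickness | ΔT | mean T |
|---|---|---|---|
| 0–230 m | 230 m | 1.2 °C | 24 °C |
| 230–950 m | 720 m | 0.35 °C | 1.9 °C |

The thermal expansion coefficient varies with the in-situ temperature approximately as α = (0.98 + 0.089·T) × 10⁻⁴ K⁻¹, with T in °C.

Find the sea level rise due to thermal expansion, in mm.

Layer 1: α = (0.98 + 0.089×24)×10⁻⁴ = 3.116×10⁻⁴ K⁻¹
Layer 2: α = (0.98 + 0.089×1.9)×10⁻⁴ = 1.1491×10⁻⁴ K⁻¹
1.2 × 3.116×10⁻⁴ × 230 = 0.0860016 m
1.1491×10⁻⁴ × 720 × 0.35 = 0.02895732 m
Δh = 0.0860016 + 0.02895732 = 0.11495892 m

Δh = 115 mm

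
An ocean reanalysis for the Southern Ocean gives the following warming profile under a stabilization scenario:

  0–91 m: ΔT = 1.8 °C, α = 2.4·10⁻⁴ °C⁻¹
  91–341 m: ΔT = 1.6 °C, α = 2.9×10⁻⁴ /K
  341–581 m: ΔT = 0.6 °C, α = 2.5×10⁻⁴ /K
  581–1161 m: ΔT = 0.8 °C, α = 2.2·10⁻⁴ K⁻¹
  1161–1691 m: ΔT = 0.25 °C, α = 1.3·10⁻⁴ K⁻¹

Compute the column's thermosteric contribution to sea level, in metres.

Δh ≈ 0.311 m

0–91 m: 1.8 × 2.4×10⁻⁴ × 91 = 0.039312 m
250 × 1.6 × 2.9×10⁻⁴ = 0.11600 m
Layer 3: 0.6 × 240 × 2.5×10⁻⁴ = 0.03600 m
Layer 4: 0.8 × 2.2×10⁻⁴ × 580 = 0.10208 m
Layer 5: 530 × 0.25 × 1.3×10⁻⁴ = 0.017225 m
Δh = 0.039312 + 0.11600 + 0.03600 + 0.10208 + 0.017225 = 0.310617 m ≈ 0.311 m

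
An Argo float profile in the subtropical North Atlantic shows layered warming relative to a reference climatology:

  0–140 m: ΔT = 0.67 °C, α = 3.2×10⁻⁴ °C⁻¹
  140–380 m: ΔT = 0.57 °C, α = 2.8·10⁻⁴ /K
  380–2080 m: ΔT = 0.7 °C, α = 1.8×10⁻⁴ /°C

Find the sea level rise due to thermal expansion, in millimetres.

Δh ≈ 280 mm

0–140 m: 3.2×10⁻⁴ × 140 × 0.67 = 0.030016 m
Layer 2: 0.57 × 2.8×10⁻⁴ × 240 = 0.038304 m
Layer 3: 1700 × 0.7 × 1.8×10⁻⁴ = 0.21420 m
Δh = 0.030016 + 0.038304 + 0.21420 = 0.28252 m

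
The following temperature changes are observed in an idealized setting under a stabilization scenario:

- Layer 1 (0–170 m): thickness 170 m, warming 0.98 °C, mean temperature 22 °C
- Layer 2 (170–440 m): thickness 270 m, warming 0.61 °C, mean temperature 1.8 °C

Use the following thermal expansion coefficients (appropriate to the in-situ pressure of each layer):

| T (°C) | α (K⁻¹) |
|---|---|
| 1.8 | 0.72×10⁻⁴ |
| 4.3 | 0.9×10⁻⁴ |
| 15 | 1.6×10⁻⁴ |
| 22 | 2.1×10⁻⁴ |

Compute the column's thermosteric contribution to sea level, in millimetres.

Δh ≈ 46.8 mm

Layer 1 at 22 °C → α = 2.1×10⁻⁴ K⁻¹
Layer 2 at 1.8 °C → α = 0.72×10⁻⁴ K⁻¹
0.98 × 2.1×10⁻⁴ × 170 = 0.034986 m
Layer 2: 270 × 0.72×10⁻⁴ × 0.61 = 0.0118584 m
Δh = 0.034986 + 0.0118584 = 0.0468444 m ≈ 46.8 mm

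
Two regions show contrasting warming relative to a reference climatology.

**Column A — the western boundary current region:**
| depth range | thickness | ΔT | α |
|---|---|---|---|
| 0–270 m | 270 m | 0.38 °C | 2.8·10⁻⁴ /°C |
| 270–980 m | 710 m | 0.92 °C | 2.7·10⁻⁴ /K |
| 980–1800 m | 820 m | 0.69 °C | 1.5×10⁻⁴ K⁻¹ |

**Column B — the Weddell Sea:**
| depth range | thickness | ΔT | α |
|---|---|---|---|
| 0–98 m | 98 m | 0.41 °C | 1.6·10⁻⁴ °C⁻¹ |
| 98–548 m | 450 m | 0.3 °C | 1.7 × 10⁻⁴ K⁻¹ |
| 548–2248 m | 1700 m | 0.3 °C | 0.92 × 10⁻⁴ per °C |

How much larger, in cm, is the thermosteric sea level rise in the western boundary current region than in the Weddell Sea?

21.4 cm larger

A 0–270 m: 0.38 × 270 × 2.8×10⁻⁴ = 0.028728 m
A 270–980 m: 2.7×10⁻⁴ × 0.92 × 710 = 0.176364 m
A Layer 3: 820 × 1.5×10⁻⁴ × 0.69 = 0.08487 m
A total: 0.289962 m
B Layer 1: 98 × 1.6×10⁻⁴ × 0.41 = 0.0064288 m
B 98–548 m: 450 × 0.3 × 1.7×10⁻⁴ = 0.02295 m
B Layer 3: 0.3 × 1700 × 0.92×10⁻⁴ = 0.04692 m
B total: 0.0762988 m
Difference: 0.289962 − 0.0762988 = 0.2136632 m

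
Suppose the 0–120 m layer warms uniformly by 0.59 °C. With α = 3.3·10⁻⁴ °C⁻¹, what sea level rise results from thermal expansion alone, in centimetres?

about 2.34 cm

Δh = αΔT·H = 3.3×10⁻⁴ × 0.59 × 120 = 0.023364 m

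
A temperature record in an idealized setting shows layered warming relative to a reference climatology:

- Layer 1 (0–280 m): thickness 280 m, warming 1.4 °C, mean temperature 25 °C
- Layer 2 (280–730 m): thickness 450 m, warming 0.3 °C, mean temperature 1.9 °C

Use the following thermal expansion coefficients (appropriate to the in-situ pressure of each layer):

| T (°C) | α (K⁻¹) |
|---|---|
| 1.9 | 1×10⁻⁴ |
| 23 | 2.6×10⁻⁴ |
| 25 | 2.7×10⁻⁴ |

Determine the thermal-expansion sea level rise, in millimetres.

119 mm of thermosteric rise

Layer 1 at 25 °C → α = 2.7×10⁻⁴ K⁻¹
Layer 2 at 1.9 °C → α = 1×10⁻⁴ K⁻¹
Layer 1: 280 × 1.4 × 2.7×10⁻⁴ = 0.10584 m
280–730 m: 0.3 × 1×10⁻⁴ × 450 = 0.01350 m
Δh = 0.10584 + 0.01350 = 0.11934 m ≈ 119 mm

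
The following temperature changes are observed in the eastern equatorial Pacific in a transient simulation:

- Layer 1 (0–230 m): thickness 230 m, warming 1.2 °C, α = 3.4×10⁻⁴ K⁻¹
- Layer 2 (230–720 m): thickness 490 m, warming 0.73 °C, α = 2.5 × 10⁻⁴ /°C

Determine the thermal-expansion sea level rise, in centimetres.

Layer 1: 230 × 3.4×10⁻⁴ × 1.2 = 0.09384 m
490 × 2.5×10⁻⁴ × 0.73 = 0.089425 m
Δh = 0.09384 + 0.089425 = 0.183265 m

about 18.3 cm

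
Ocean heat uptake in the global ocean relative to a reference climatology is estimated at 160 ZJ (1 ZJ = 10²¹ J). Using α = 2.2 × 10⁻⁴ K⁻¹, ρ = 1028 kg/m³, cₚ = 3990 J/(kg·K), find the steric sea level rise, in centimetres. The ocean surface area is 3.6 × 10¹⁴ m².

about 2.38 cm

Per unit area: Q = 160×10²¹ / (3.6×10¹⁴) ≈ 4.444×10⁸ J/m²
Δh = αQ/(ρcₚ) = 2.2×10⁻⁴ × 4.444×10⁸ / (1028 × 3990) ≈ 0.023836 m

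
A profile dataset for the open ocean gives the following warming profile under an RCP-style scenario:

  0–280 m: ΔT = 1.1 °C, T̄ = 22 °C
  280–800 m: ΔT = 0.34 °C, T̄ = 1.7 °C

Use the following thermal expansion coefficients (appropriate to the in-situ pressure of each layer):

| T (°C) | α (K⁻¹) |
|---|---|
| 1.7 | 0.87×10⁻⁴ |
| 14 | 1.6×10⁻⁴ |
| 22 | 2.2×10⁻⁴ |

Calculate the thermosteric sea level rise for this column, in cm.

Layer 1 at 22 °C → α = 2.2×10⁻⁴ K⁻¹
Layer 2 at 1.7 °C → α = 0.87×10⁻⁴ K⁻¹
0–280 m: 1.1 × 280 × 2.2×10⁻⁴ = 0.06776 m
0.87×10⁻⁴ × 0.34 × 520 = 0.0153816 m
Δh = 0.06776 + 0.0153816 = 0.0831416 m

about 8.31 cm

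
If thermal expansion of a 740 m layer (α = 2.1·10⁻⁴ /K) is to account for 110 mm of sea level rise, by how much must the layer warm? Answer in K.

about 0.71 K

ΔT = Δh/(αH) = 0.11 / (2.1×10⁻⁴ × 740) ≈ 0.7079 K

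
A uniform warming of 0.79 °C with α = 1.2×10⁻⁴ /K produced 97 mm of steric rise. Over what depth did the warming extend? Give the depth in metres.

about 1000 m

H = Δh/(αΔT) = 0.097 / (1.2×10⁻⁴ × 0.79) ≈ 1023 m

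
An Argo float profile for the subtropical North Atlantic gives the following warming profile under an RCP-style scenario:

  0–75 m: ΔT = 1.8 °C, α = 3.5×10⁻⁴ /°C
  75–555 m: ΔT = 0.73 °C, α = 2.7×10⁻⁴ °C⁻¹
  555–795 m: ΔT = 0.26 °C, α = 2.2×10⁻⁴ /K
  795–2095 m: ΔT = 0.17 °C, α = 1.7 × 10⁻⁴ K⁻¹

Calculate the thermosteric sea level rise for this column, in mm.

190 mm of thermosteric rise

75 × 3.5×10⁻⁴ × 1.8 = 0.04725 m
75–555 m: 0.73 × 2.7×10⁻⁴ × 480 = 0.094608 m
0.26 × 240 × 2.2×10⁻⁴ = 0.013728 m
795–2095 m: 1.7×10⁻⁴ × 1300 × 0.17 = 0.03757 m
Δh = 0.04725 + 0.094608 + 0.013728 + 0.03757 = 0.193156 m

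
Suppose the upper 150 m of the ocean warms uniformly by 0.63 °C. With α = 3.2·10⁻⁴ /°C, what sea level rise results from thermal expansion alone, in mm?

30.2 mm

Δh = αΔT·H = 3.2×10⁻⁴ × 0.63 × 150 = 0.03024 m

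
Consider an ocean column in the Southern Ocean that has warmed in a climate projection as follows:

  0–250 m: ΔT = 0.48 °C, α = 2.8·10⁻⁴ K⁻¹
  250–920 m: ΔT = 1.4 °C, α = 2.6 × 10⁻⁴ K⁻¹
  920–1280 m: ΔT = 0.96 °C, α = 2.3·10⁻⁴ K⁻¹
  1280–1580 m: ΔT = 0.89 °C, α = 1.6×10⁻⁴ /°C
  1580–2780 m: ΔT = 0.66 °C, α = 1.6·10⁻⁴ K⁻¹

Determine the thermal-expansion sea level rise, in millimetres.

Δh = 530 mm

0.48 × 250 × 2.8×10⁻⁴ = 0.03360 m
670 × 2.6×10⁻⁴ × 1.4 = 0.24388 m
920–1280 m: 360 × 2.3×10⁻⁴ × 0.96 = 0.079488 m
1280–1580 m: 0.89 × 300 × 1.6×10⁻⁴ = 0.04272 m
0.66 × 1200 × 1.6×10⁻⁴ = 0.12672 m
Δh = 0.03360 + 0.24388 + 0.079488 + 0.04272 + 0.12672 = 0.526408 m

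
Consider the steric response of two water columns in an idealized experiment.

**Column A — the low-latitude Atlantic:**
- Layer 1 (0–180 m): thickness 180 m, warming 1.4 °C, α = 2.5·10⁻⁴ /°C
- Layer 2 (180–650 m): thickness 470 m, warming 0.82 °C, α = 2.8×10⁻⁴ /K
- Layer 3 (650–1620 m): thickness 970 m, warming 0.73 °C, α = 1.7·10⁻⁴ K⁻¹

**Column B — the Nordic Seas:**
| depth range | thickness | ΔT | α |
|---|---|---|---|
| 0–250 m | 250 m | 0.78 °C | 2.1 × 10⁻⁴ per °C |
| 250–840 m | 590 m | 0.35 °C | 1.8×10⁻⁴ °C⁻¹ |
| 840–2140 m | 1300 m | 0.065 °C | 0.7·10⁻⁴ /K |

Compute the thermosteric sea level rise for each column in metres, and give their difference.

A: 0.291 m; B: 0.0840 m; difference 0.207 m

A Layer 1: 180 × 1.4 × 2.5×10⁻⁴ = 0.06300 m
A 180–650 m: 2.8×10⁻⁴ × 0.82 × 470 = 0.107912 m
A Layer 3: 970 × 1.7×10⁻⁴ × 0.73 = 0.120377 m
A total: 0.291289 m
B 0.78 × 250 × 2.1×10⁻⁴ = 0.04095 m
B Layer 2: 1.8×10⁻⁴ × 0.35 × 590 = 0.03717 m
B 0.065 × 0.7×10⁻⁴ × 1300 = 0.005915 m
B total: 0.084035 m
Difference: 0.291289 − 0.084035 = 0.207254 m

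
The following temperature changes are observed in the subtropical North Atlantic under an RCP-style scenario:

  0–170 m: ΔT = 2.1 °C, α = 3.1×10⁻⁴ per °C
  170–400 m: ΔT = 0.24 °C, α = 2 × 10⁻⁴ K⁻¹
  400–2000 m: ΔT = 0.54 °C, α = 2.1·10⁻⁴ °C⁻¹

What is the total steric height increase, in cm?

30 cm

2.1 × 170 × 3.1×10⁻⁴ = 0.11067 m
230 × 2×10⁻⁴ × 0.24 = 0.01104 m
Layer 3: 2.1×10⁻⁴ × 0.54 × 1600 = 0.18144 m
Δh = 0.11067 + 0.01104 + 0.18144 = 0.30315 m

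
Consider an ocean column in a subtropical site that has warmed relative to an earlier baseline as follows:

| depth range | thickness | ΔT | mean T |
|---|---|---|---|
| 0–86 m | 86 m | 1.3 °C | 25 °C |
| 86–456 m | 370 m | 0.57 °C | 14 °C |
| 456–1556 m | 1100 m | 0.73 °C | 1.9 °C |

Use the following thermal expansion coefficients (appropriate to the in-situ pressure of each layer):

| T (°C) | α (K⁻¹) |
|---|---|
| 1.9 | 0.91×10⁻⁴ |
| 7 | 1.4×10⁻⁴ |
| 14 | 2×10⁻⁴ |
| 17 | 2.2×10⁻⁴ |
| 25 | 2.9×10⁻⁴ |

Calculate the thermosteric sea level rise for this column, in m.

Layer 1 at 25 °C → α = 2.9×10⁻⁴ K⁻¹
Layer 2 at 14 °C → α = 2×10⁻⁴ K⁻¹
Layer 3 at 1.9 °C → α = 0.91×10⁻⁴ K⁻¹
0–86 m: 1.3 × 2.9×10⁻⁴ × 86 = 0.032422 m
Layer 2: 370 × 2×10⁻⁴ × 0.57 = 0.04218 m
0.91×10⁻⁴ × 0.73 × 1100 = 0.073073 m
Δh = 0.032422 + 0.04218 + 0.073073 = 0.147675 m ≈ 0.148 m

Δh = 0.148 m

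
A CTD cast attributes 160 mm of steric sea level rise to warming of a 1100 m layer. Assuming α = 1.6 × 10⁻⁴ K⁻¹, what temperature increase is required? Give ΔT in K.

ΔT = Δh/(αH) = 0.16 / (1.6×10⁻⁴ × 1100) ≈ 0.9091 K

ΔT ≈ 0.91 K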